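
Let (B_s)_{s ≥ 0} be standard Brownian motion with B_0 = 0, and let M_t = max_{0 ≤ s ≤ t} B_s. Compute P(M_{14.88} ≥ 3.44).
P(M_{14.88} ≥ 3.44) = 2·P(B_{14.88} ≥ 3.44) = 2(1 − Φ(3.44/√14.88)) ≈ 0.3725

By the reflection principle for Brownian motion, P(M_t ≥ a) = 2 · P(B_t ≥ a) for a ≥ 0. Since B_t ~ N(0, t), P(B_t ≥ 3.44) = 1 − Φ(3.44/√t) = 1 − Φ(3.44/√14.88) = 1 − Φ(0.8918). So
  P(M_{14.88} ≥ 3.44) = 2(1 − Φ(0.8918)) ≈ 0.3725.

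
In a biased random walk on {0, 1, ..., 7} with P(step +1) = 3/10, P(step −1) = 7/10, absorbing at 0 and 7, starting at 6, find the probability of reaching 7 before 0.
P(hit 7 before 0) = (1 − (7/3)^6) / (1 − (7/3)^7) = 87690/205339

Let u_k denote P(reach 7 before 0 | start at k). Boundary: u_0 = 0, u_7 = 1. Recurrence: u_k = 3/10·u_{k+1} + 7/10·u_{k-1} for 1 ≤ k ≤ 6. Try u_k = A + B·r^k with r = q/p = (7/10)/(3/10) = 7/3. Substitution satisfies the recurrence; boundary conditions give:
  u_k = (1 − r^k) / (1 − r^N) = (1 − (7/3)^6) / (1 − (7/3)^7) = 87690/205339.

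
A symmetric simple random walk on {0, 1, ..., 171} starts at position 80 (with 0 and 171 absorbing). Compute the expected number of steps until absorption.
E[τ | X_0 = 80] = 7280

Let v_k = E[τ | X_0 = k]. Boundary: v_0 = v_171 = 0. Recurrence: v_k = 1 + (v_{k-1} + v_{k+1})/2 for 1 ≤ k ≤ 170. The particular solution to v_k − (v_{k-1} + v_{k+1})/2 = 1 is v_k = −k^2. Adding homogeneous solution A + B k and matching boundaries gives v_k = k (171 − k). Substituting k = 80: v_80 = 80 · 91 = 7280.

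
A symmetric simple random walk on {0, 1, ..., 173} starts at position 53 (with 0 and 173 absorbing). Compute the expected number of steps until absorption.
E[τ | X_0 = 53] = 6360

Let v_k = E[τ | X_0 = k]. Boundary: v_0 = v_173 = 0. Recurrence: v_k = 1 + (v_{k-1} + v_{k+1})/2 for 1 ≤ k ≤ 172. The particular solution to v_k − (v_{k-1} + v_{k+1})/2 = 1 is v_k = −k^2. Adding homogeneous solution A + B k and matching boundaries gives v_k = k (173 − k). Substituting k = 53: v_53 = 53 · 120 = 6360.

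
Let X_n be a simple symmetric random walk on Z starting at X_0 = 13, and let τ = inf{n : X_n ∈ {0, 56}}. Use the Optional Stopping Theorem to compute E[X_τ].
E[X_τ] = 13

X_n is a martingale and τ is a bounded-mean stopping time (indeed τ is finite a.s. with bounded expectation since the walk is in a bounded region). By the OST, E[X_τ] = E[X_0] = 13. Equivalently: E[X_τ] = 56 · P(hit 56 first) + 0 · P(hit 0 first) = 56 · (13/56) = 13.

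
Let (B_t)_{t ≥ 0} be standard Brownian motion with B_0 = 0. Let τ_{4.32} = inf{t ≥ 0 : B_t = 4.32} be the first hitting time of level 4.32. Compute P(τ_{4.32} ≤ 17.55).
P(τ_{4.32} ≤ 17.55) = 2(1 − Φ(4.32/√17.55)) = 2(1 − Φ(1.0312)) ≈ 0.3024

By the reflection principle for standard BM, P(τ_b ≤ t) = 2 · P(B_t ≥ b). Since B_t ~ N(0, t), P(B_t ≥ 4.32) = 1 − Φ(4.32/√t) = 1 − Φ(4.32/√17.55) = 1 − Φ(1.0312) ≈ 0.15122. Doubling: P(τ_{4.32} ≤ 17.55) ≈ 2 · 0.15122 = 0.30244 ≈ 0.3024.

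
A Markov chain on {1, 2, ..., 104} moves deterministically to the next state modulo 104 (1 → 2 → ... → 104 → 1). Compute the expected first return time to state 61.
E[T_61 | X_0 = 61] = 104

The chain cycles deterministically, so starting at state 61 it returns in exactly 104 steps. Equivalently, the stationary distribution is uniform π_j = 1/104 for every state j, so by Kac's formula E[T_61] = 1/π_61 = 104.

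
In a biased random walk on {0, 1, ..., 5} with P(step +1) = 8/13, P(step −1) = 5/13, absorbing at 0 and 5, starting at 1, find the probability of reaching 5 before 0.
P(hit 5 before 0) = (1 − (5/8)^1) / (1 − (5/8)^5) = 4096/9881

Let u_k denote P(reach 5 before 0 | start at k). Boundary: u_0 = 0, u_5 = 1. Recurrence: u_k = 8/13·u_{k+1} + 5/13·u_{k-1} for 1 ≤ k ≤ 4. Try u_k = A + B·r^k with r = q/p = (5/13)/(8/13) = 5/8. Substitution satisfies the recurrence; boundary conditions give:
  u_k = (1 − r^k) / (1 − r^N) = (1 − (5/8)^1) / (1 − (5/8)^5) = 4096/9881.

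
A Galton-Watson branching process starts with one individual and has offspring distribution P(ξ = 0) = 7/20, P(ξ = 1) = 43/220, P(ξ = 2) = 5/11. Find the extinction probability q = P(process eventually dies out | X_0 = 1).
q = 77/100

The pgf is f(s) = 7/20 + 43/220·s + 5/11·s². The extinction probability q is the smallest fixed point of f in [0, 1]. Setting s = f(s):
  5/11·s² + (43/220 − 1)·s + 7/20 = 0
  5/11·s² − (7/20 + 5/11)·s + 7/20 = 0
which factors as (s − 1)·(5/11·s − 7/20) = 0, giving roots s = 1 and s = (7/20)/(5/11) = 77/100.
Mean offspring μ = 43/220 + 2·5/11 = 243/220 > 1 (supercritical), so q < 1. The extinction probability is the smaller root: q = (7/20)/(5/11) = 77/100.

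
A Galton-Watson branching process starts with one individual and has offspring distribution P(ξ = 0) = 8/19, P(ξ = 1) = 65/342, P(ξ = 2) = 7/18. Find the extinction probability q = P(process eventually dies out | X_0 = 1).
q = 1

Mean offspring μ = 0·8/19 + 1·65/342 + 2·7/18 = 331/342 ≤ 1. For μ ≤ 1 with offspring not concentrated at 1, the Galton-Watson process goes extinct almost surely, so q = 1.
(Algebraic check: The pgf is f(s) = 8/19 + 65/342·s + 7/18·s². The extinction probability q is the smallest fixed point of f in [0, 1]. Setting s = f(s):
  7/18·s² + (65/342 − 1)·s + 8/19 = 0
  7/18·s² − (8/19 + 7/18)·s + 8/19 = 0
which factors as (s − 1)·(7/18·s − 8/19) = 0, giving roots s = 1 and s = (8/19)/(7/18) = 144/133. Since 144/133 ≥ 1, the smallest root in [0, 1] is s = 1.)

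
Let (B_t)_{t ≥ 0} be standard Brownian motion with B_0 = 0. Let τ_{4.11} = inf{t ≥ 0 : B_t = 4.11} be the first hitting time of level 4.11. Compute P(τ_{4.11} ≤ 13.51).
P(τ_{4.11} ≤ 13.51) = 2(1 − Φ(4.11/√13.51)) = 2(1 − Φ(1.1182)) ≈ 0.2635

By the reflection principle for standard BM, P(τ_b ≤ t) = 2 · P(B_t ≥ b). Since B_t ~ N(0, t), P(B_t ≥ 4.11) = 1 − Φ(4.11/√t) = 1 − Φ(4.11/√13.51) = 1 − Φ(1.1182) ≈ 0.13174. Doubling: P(τ_{4.11} ≤ 13.51) ≈ 2 · 0.13174 = 0.26348 ≈ 0.2635.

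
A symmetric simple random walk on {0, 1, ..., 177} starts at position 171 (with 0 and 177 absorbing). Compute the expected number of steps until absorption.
E[τ | X_0 = 171] = 1026

Let v_k = E[τ | X_0 = k]. Boundary: v_0 = v_177 = 0. Recurrence: v_k = 1 + (v_{k-1} + v_{k+1})/2 for 1 ≤ k ≤ 176. The particular solution to v_k − (v_{k-1} + v_{k+1})/2 = 1 is v_k = −k^2. Adding homogeneous solution A + B k and matching boundaries gives v_k = k (177 − k). Substituting k = 171: v_171 = 171 · 6 = 1026.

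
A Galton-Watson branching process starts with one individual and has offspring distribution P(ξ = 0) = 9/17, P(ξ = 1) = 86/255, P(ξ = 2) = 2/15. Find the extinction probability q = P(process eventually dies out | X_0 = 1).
q = 1

Mean offspring μ = 0·9/17 + 1·86/255 + 2·2/15 = 154/255 ≤ 1. For μ ≤ 1 with offspring not concentrated at 1, the Galton-Watson process goes extinct almost surely, so q = 1.
(Algebraic check: The pgf is f(s) = 9/17 + 86/255·s + 2/15·s². The extinction probability q is the smallest fixed point of f in [0, 1]. Setting s = f(s):
  2/15·s² + (86/255 − 1)·s + 9/17 = 0
  2/15·s² − (9/17 + 2/15)·s + 9/17 = 0
which factors as (s − 1)·(2/15·s − 9/17) = 0, giving roots s = 1 and s = (9/17)/(2/15) = 135/34. Since 135/34 ≥ 1, the smallest root in [0, 1] is s = 1.)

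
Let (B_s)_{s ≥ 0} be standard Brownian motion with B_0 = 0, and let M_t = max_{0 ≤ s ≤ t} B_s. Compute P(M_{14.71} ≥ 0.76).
P(M_{14.71} ≥ 0.76) = 2·P(B_{14.71} ≥ 0.76) = 2(1 − Φ(0.76/√14.71)) ≈ 0.8429

By the reflection principle for Brownian motion, P(M_t ≥ a) = 2 · P(B_t ≥ a) for a ≥ 0. Since B_t ~ N(0, t), P(B_t ≥ 0.76) = 1 − Φ(0.76/√t) = 1 − Φ(0.76/√14.71) = 1 − Φ(0.1982). So
  P(M_{14.71} ≥ 0.76) = 2(1 − Φ(0.1982)) ≈ 0.8429.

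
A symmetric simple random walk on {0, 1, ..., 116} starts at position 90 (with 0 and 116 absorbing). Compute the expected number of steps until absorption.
E[τ | X_0 = 90] = 2340

Let v_k = E[τ | X_0 = k]. Boundary: v_0 = v_116 = 0. Recurrence: v_k = 1 + (v_{k-1} + v_{k+1})/2 for 1 ≤ k ≤ 115. The particular solution to v_k − (v_{k-1} + v_{k+1})/2 = 1 is v_k = −k^2. Adding homogeneous solution A + B k and matching boundaries gives v_k = k (116 − k). Substituting k = 90: v_90 = 90 · 26 = 2340.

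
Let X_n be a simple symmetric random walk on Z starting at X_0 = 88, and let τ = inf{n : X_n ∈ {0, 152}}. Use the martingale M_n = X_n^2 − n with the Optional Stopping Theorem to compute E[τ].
E[τ] = 5632

M_n = X_n^2 − n is a martingale (since E[X_{n+1}^2 | F_n] = X_n^2 + 1). By OST (τ has finite mean in a bounded region), E[M_τ] = E[M_0] = X_0^2 − 0 = 88^2 = 7744. Also E[M_τ] = E[X_τ^2] − E[τ]. The walk exits at 0 or 152, with P(hit 152 first) = 88/152, so E[X_τ^2] = 152^2 · 88/152 + 0 = 13376. Thus E[τ] = E[X_τ^2] − E[M_τ] = 13376 − 7744 = 5632 = 88(152 − 88) = 5632.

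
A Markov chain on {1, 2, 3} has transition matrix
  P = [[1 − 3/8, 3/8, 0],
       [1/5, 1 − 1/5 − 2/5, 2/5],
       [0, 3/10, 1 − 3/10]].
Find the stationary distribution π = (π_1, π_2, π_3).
π = (8/43, 15/43, 20/43)

This is a birth-death chain on three states, which satisfies detailed balance: π_1 · P_{12} = π_2 · P_{21} and π_2 · P_{23} = π_3 · P_{32}.
From π_1 · 3/8 = π_2 · 1/5: π_2/π_1 = (3/8)/(1/5) = 15/8.
From π_2 · 2/5 = π_3 · 3/10: π_3/π_2 = (2/5)/(3/10) = 4/3.
Take π_1 proportional to 1; then unnormalized π = (1, 15/8, 5/2). Normalize by dividing by the sum 43/8:
  π = (8/43, 15/43, 20/43).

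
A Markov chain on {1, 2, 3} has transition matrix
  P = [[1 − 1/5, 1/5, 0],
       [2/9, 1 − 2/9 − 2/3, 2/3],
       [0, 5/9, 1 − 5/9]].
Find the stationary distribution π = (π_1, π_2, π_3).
π = (50/149, 45/149, 54/149)

This is a birth-death chain on three states, which satisfies detailed balance: π_1 · P_{12} = π_2 · P_{21} and π_2 · P_{23} = π_3 · P_{32}.
From π_1 · 1/5 = π_2 · 2/9: π_2/π_1 = (1/5)/(2/9) = 9/10.
From π_2 · 2/3 = π_3 · 5/9: π_3/π_2 = (2/3)/(5/9) = 6/5.
Take π_1 proportional to 1; then unnormalized π = (1, 9/10, 27/25). Normalize by dividing by the sum 149/50:
  π = (50/149, 45/149, 54/149).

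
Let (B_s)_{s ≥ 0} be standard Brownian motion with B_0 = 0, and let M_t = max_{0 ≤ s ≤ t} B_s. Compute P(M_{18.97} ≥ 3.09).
P(M_{18.97} ≥ 3.09) = 2·P(B_{18.97} ≥ 3.09) = 2(1 − Φ(3.09/√18.97)) ≈ 0.4780

By the reflection principle for Brownian motion, P(M_t ≥ a) = 2 · P(B_t ≥ a) for a ≥ 0. Since B_t ~ N(0, t), P(B_t ≥ 3.09) = 1 − Φ(3.09/√t) = 1 − Φ(3.09/√18.97) = 1 − Φ(0.7095). So
  P(M_{18.97} ≥ 3.09) = 2(1 − Φ(0.7095)) ≈ 0.4780.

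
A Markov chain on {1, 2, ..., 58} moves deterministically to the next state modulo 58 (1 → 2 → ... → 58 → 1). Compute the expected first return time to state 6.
E[T_6 | X_0 = 6] = 58

The chain cycles deterministically, so starting at state 6 it returns in exactly 58 steps. Equivalently, the stationary distribution is uniform π_j = 1/58 for every state j, so by Kac's formula E[T_6] = 1/π_6 = 58.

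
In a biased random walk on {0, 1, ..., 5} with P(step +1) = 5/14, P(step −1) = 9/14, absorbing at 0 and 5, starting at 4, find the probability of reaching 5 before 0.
P(hit 5 before 0) = (1 − (9/5)^4) / (1 − (9/5)^5) = 7420/13981

Let u_k denote P(reach 5 before 0 | start at k). Boundary: u_0 = 0, u_5 = 1. Recurrence: u_k = 5/14·u_{k+1} + 9/14·u_{k-1} for 1 ≤ k ≤ 4. Try u_k = A + B·r^k with r = q/p = (9/14)/(5/14) = 9/5. Substitution satisfies the recurrence; boundary conditions give:
  u_k = (1 − r^k) / (1 − r^N) = (1 − (9/5)^4) / (1 − (9/5)^5) = 7420/13981.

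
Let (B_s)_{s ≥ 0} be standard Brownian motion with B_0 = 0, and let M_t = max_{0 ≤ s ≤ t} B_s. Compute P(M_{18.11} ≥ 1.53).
P(M_{18.11} ≥ 1.53) = 2·P(B_{18.11} ≥ 1.53) = 2(1 − Φ(1.53/√18.11)) ≈ 0.7192

By the reflection principle for Brownian motion, P(M_t ≥ a) = 2 · P(B_t ≥ a) for a ≥ 0. Since B_t ~ N(0, t), P(B_t ≥ 1.53) = 1 − Φ(1.53/√t) = 1 − Φ(1.53/√18.11) = 1 − Φ(0.3595). So
  P(M_{18.11} ≥ 1.53) = 2(1 − Φ(0.3595)) ≈ 0.7192.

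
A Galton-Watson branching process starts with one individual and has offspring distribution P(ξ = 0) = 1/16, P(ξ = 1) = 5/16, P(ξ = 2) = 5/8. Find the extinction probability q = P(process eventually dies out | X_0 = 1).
q = 1/10

The pgf is f(s) = 1/16 + 5/16·s + 5/8·s². The extinction probability q is the smallest fixed point of f in [0, 1]. Setting s = f(s):
  5/8·s² + (5/16 − 1)·s + 1/16 = 0
  5/8·s² − (1/16 + 5/8)·s + 1/16 = 0
which factors as (s − 1)·(5/8·s − 1/16) = 0, giving roots s = 1 and s = (1/16)/(5/8) = 1/10.
Mean offspring μ = 5/16 + 2·5/8 = 25/16 > 1 (supercritical), so q < 1. The extinction probability is the smaller root: q = (1/16)/(5/8) = 1/10.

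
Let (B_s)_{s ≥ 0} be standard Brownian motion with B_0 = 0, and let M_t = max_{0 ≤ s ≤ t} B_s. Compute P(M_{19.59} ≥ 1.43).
P(M_{19.59} ≥ 1.43) = 2·P(B_{19.59} ≥ 1.43) = 2(1 − Φ(1.43/√19.59)) ≈ 0.7466

By the reflection principle for Brownian motion, P(M_t ≥ a) = 2 · P(B_t ≥ a) for a ≥ 0. Since B_t ~ N(0, t), P(B_t ≥ 1.43) = 1 − Φ(1.43/√t) = 1 − Φ(1.43/√19.59) = 1 − Φ(0.3231). So
  P(M_{19.59} ≥ 1.43) = 2(1 − Φ(0.3231)) ≈ 0.7466.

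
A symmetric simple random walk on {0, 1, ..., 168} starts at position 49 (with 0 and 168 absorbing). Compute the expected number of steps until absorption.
E[τ | X_0 = 49] = 5831

Let v_k = E[τ | X_0 = k]. Boundary: v_0 = v_168 = 0. Recurrence: v_k = 1 + (v_{k-1} + v_{k+1})/2 for 1 ≤ k ≤ 167. The particular solution to v_k − (v_{k-1} + v_{k+1})/2 = 1 is v_k = −k^2. Adding homogeneous solution A + B k and matching boundaries gives v_k = k (168 − k). Substituting k = 49: v_49 = 49 · 119 = 5831.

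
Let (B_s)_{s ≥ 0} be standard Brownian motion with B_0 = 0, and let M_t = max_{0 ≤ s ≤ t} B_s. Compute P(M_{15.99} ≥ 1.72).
P(M_{15.99} ≥ 1.72) = 2·P(B_{15.99} ≥ 1.72) = 2(1 − Φ(1.72/√15.99)) ≈ 0.6671

By the reflection principle for Brownian motion, P(M_t ≥ a) = 2 · P(B_t ≥ a) for a ≥ 0. Since B_t ~ N(0, t), P(B_t ≥ 1.72) = 1 − Φ(1.72/√t) = 1 − Φ(1.72/√15.99) = 1 − Φ(0.4301). So
  P(M_{15.99} ≥ 1.72) = 2(1 − Φ(0.4301)) ≈ 0.6671.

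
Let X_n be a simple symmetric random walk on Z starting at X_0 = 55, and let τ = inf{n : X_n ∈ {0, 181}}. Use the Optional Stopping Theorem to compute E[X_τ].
E[X_τ] = 55

X_n is a martingale and τ is a bounded-mean stopping time (indeed τ is finite a.s. with bounded expectation since the walk is in a bounded region). By the OST, E[X_τ] = E[X_0] = 55. Equivalently: E[X_τ] = 181 · P(hit 181 first) + 0 · P(hit 0 first) = 181 · (55/181) = 55.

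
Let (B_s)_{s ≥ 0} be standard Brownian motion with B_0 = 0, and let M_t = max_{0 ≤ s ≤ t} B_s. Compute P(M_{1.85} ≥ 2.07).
P(M_{1.85} ≥ 2.07) = 2·P(B_{1.85} ≥ 2.07) = 2(1 − Φ(2.07/√1.85)) ≈ 0.1280

By the reflection principle for Brownian motion, P(M_t ≥ a) = 2 · P(B_t ≥ a) for a ≥ 0. Since B_t ~ N(0, t), P(B_t ≥ 2.07) = 1 − Φ(2.07/√t) = 1 − Φ(2.07/√1.85) = 1 − Φ(1.5219). So
  P(M_{1.85} ≥ 2.07) = 2(1 − Φ(1.5219)) ≈ 0.1280.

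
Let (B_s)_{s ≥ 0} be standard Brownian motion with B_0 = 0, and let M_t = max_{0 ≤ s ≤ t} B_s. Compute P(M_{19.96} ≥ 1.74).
P(M_{19.96} ≥ 1.74) = 2·P(B_{19.96} ≥ 1.74) = 2(1 − Φ(1.74/√19.96)) ≈ 0.6969

By the reflection principle for Brownian motion, P(M_t ≥ a) = 2 · P(B_t ≥ a) for a ≥ 0. Since B_t ~ N(0, t), P(B_t ≥ 1.74) = 1 − Φ(1.74/√t) = 1 − Φ(1.74/√19.96) = 1 − Φ(0.3895). So
  P(M_{19.96} ≥ 1.74) = 2(1 − Φ(0.3895)) ≈ 0.6969.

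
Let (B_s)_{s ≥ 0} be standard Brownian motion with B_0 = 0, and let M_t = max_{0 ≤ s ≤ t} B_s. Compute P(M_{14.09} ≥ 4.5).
P(M_{14.09} ≥ 4.5) = 2·P(B_{14.09} ≥ 4.5) = 2(1 − Φ(4.5/√14.09)) ≈ 0.2306

By the reflection principle for Brownian motion, P(M_t ≥ a) = 2 · P(B_t ≥ a) for a ≥ 0. Since B_t ~ N(0, t), P(B_t ≥ 4.5) = 1 − Φ(4.5/√t) = 1 − Φ(4.5/√14.09) = 1 − Φ(1.1988). So
  P(M_{14.09} ≥ 4.5) = 2(1 − Φ(1.1988)) ≈ 0.2306.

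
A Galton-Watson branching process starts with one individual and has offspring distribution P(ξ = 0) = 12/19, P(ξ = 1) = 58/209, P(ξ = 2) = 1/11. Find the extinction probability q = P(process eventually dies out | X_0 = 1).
q = 1

Mean offspring μ = 0·12/19 + 1·58/209 + 2·1/11 = 96/209 ≤ 1. For μ ≤ 1 with offspring not concentrated at 1, the Galton-Watson process goes extinct almost surely, so q = 1.
(Algebraic check: The pgf is f(s) = 12/19 + 58/209·s + 1/11·s². The extinction probability q is the smallest fixed point of f in [0, 1]. Setting s = f(s):
  1/11·s² + (58/209 − 1)·s + 12/19 = 0
  1/11·s² − (12/19 + 1/11)·s + 12/19 = 0
which factors as (s − 1)·(1/11·s − 12/19) = 0, giving roots s = 1 and s = (12/19)/(1/11) = 132/19. Since 132/19 ≥ 1, the smallest root in [0, 1] is s = 1.)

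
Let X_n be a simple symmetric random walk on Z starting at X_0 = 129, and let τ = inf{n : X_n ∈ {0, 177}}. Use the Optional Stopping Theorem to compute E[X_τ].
E[X_τ] = 129

X_n is a martingale and τ is a bounded-mean stopping time (indeed τ is finite a.s. with bounded expectation since the walk is in a bounded region). By the OST, E[X_τ] = E[X_0] = 129. Equivalently: E[X_τ] = 177 · P(hit 177 first) + 0 · P(hit 0 first) = 177 · (129/177) = 129.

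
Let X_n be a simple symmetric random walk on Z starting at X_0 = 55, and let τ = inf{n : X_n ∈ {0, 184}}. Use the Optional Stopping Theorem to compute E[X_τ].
E[X_τ] = 55

X_n is a martingale and τ is a bounded-mean stopping time (indeed τ is finite a.s. with bounded expectation since the walk is in a bounded region). By the OST, E[X_τ] = E[X_0] = 55. Equivalently: E[X_τ] = 184 · P(hit 184 first) + 0 · P(hit 0 first) = 184 · (55/184) = 55.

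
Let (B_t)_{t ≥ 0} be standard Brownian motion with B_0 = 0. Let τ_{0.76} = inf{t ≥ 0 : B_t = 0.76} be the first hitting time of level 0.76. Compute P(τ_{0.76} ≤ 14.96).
P(τ_{0.76} ≤ 14.96) = 2(1 − Φ(0.76/√14.96)) = 2(1 − Φ(0.1965)) ≈ 0.8442

By the reflection principle for standard BM, P(τ_b ≤ t) = 2 · P(B_t ≥ b). Since B_t ~ N(0, t), P(B_t ≥ 0.76) = 1 − Φ(0.76/√t) = 1 − Φ(0.76/√14.96) = 1 − Φ(0.1965) ≈ 0.42211. Doubling: P(τ_{0.76} ≤ 14.96) ≈ 2 · 0.42211 = 0.84422 ≈ 0.8442.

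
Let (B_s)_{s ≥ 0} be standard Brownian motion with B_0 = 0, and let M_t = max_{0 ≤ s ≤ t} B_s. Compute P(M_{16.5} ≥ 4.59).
P(M_{16.5} ≥ 4.59) = 2·P(B_{16.5} ≥ 4.59) = 2(1 − Φ(4.59/√16.5)) ≈ 0.2585

By the reflection principle for Brownian motion, P(M_t ≥ a) = 2 · P(B_t ≥ a) for a ≥ 0. Since B_t ~ N(0, t), P(B_t ≥ 4.59) = 1 − Φ(4.59/√t) = 1 − Φ(4.59/√16.5) = 1 − Φ(1.1300). So
  P(M_{16.5} ≥ 4.59) = 2(1 − Φ(1.1300)) ≈ 0.2585.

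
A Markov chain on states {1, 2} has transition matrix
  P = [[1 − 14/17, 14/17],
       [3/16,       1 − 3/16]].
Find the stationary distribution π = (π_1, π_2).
π_1 = 51/275, π_2 = 224/275

Solve πP = π with π_1 + π_2 = 1. From πP = π: π_1 · (1 − 14/17) + π_2 · 3/16 = π_1 ⇒ π_2 · 3/16 = π_1 · 14/17 ⇒ π_2/π_1 = (14/17)/(3/16) = 224/51. Together with π_1 + π_2 = 1:
  π_1 = (3/16)/(14/17 + 3/16) = (3/16)/(275/272) = 51/275,
  π_2 = (14/17)/(14/17 + 3/16) = (14/17)/(275/272) = 224/275.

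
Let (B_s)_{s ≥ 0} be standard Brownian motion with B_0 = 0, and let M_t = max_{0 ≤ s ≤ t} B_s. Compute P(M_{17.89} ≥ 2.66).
P(M_{17.89} ≥ 2.66) = 2·P(B_{17.89} ≥ 2.66) = 2(1 − Φ(2.66/√17.89)) ≈ 0.5294

By the reflection principle for Brownian motion, P(M_t ≥ a) = 2 · P(B_t ≥ a) for a ≥ 0. Since B_t ~ N(0, t), P(B_t ≥ 2.66) = 1 − Φ(2.66/√t) = 1 − Φ(2.66/√17.89) = 1 − Φ(0.6289). So
  P(M_{17.89} ≥ 2.66) = 2(1 − Φ(0.6289)) ≈ 0.5294.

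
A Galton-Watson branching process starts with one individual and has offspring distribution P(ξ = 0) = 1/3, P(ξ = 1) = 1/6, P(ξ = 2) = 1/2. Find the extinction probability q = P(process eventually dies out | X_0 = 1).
q = 2/3

The pgf is f(s) = 1/3 + 1/6·s + 1/2·s². The extinction probability q is the smallest fixed point of f in [0, 1]. Setting s = f(s):
  1/2·s² + (1/6 − 1)·s + 1/3 = 0
  1/2·s² − (1/3 + 1/2)·s + 1/3 = 0
which factors as (s − 1)·(1/2·s − 1/3) = 0, giving roots s = 1 and s = (1/3)/(1/2) = 2/3.
Mean offspring μ = 1/6 + 2·1/2 = 7/6 > 1 (supercritical), so q < 1. The extinction probability is the smaller root: q = (1/3)/(1/2) = 2/3.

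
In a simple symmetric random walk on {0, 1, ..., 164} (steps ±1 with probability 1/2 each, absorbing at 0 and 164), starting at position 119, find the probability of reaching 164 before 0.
P(hit 164 before 0) = 119/164

Let u_k = P(hit 164 before 0 | start at k). Then u_0 = 0, u_164 = 1, and u_k = u_{k-1}/2 + u_{k+1}/2 for 1 ≤ k ≤ 163. This harmonic recurrence is solved by u_k = k/164, giving u_119 = 119/164.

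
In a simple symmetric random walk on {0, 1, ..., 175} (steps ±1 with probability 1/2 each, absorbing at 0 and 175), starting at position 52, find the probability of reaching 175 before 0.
P(hit 175 before 0) = 52/175

Let u_k = P(hit 175 before 0 | start at k). Then u_0 = 0, u_175 = 1, and u_k = u_{k-1}/2 + u_{k+1}/2 for 1 ≤ k ≤ 174. This harmonic recurrence is solved by u_k = k/175, giving u_52 = 52/175.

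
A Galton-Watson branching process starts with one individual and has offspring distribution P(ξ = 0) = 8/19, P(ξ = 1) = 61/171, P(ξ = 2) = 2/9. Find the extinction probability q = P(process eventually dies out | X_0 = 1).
q = 1

Mean offspring μ = 0·8/19 + 1·61/171 + 2·2/9 = 137/171 ≤ 1. For μ ≤ 1 with offspring not concentrated at 1, the Galton-Watson process goes extinct almost surely, so q = 1.
(Algebraic check: The pgf is f(s) = 8/19 + 61/171·s + 2/9·s². The extinction probability q is the smallest fixed point of f in [0, 1]. Setting s = f(s):
  2/9·s² + (61/171 − 1)·s + 8/19 = 0
  2/9·s² − (8/19 + 2/9)·s + 8/19 = 0
which factors as (s − 1)·(2/9·s − 8/19) = 0, giving roots s = 1 and s = (8/19)/(2/9) = 36/19. Since 36/19 ≥ 1, the smallest root in [0, 1] is s = 1.)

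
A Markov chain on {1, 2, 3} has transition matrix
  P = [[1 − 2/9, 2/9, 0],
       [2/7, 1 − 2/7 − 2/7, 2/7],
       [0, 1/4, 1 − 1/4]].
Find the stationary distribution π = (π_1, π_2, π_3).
π = (3/8, 7/24, 1/3)

This is a birth-death chain on three states, which satisfies detailed balance: π_1 · P_{12} = π_2 · P_{21} and π_2 · P_{23} = π_3 · P_{32}.
From π_1 · 2/9 = π_2 · 2/7: π_2/π_1 = (2/9)/(2/7) = 7/9.
From π_2 · 2/7 = π_3 · 1/4: π_3/π_2 = (2/7)/(1/4) = 8/7.
Take π_1 proportional to 1; then unnormalized π = (1, 7/9, 8/9). Normalize by dividing by the sum 8/3:
  π = (3/8, 7/24, 1/3).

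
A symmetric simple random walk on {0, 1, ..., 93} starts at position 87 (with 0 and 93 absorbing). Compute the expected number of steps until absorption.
E[τ | X_0 = 87] = 522

Let v_k = E[τ | X_0 = k]. Boundary: v_0 = v_93 = 0. Recurrence: v_k = 1 + (v_{k-1} + v_{k+1})/2 for 1 ≤ k ≤ 92. The particular solution to v_k − (v_{k-1} + v_{k+1})/2 = 1 is v_k = −k^2. Adding homogeneous solution A + B k and matching boundaries gives v_k = k (93 − k). Substituting k = 87: v_87 = 87 · 6 = 522.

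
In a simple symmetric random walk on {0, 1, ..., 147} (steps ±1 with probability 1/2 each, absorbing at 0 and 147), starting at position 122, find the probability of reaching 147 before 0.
P(hit 147 before 0) = 122/147

Let u_k = P(hit 147 before 0 | start at k). Then u_0 = 0, u_147 = 1, and u_k = u_{k-1}/2 + u_{k+1}/2 for 1 ≤ k ≤ 146. This harmonic recurrence is solved by u_k = k/147, giving u_122 = 122/147.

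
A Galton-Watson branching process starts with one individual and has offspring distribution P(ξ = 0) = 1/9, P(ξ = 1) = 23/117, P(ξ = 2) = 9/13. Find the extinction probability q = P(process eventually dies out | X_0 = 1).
q = 13/81

The pgf is f(s) = 1/9 + 23/117·s + 9/13·s². The extinction probability q is the smallest fixed point of f in [0, 1]. Setting s = f(s):
  9/13·s² + (23/117 − 1)·s + 1/9 = 0
  9/13·s² − (1/9 + 9/13)·s + 1/9 = 0
which factors as (s − 1)·(9/13·s − 1/9) = 0, giving roots s = 1 and s = (1/9)/(9/13) = 13/81.
Mean offspring μ = 23/117 + 2·9/13 = 185/117 > 1 (supercritical), so q < 1. The extinction probability is the smaller root: q = (1/9)/(9/13) = 13/81.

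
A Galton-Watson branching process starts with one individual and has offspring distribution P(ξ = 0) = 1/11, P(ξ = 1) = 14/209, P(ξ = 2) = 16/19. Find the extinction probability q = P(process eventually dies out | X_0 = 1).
q = 19/176

The pgf is f(s) = 1/11 + 14/209·s + 16/19·s². The extinction probability q is the smallest fixed point of f in [0, 1]. Setting s = f(s):
  16/19·s² + (14/209 − 1)·s + 1/11 = 0
  16/19·s² − (1/11 + 16/19)·s + 1/11 = 0
which factors as (s − 1)·(16/19·s − 1/11) = 0, giving roots s = 1 and s = (1/11)/(16/19) = 19/176.
Mean offspring μ = 14/209 + 2·16/19 = 366/209 > 1 (supercritical), so q < 1. The extinction probability is the smaller root: q = (1/11)/(16/19) = 19/176.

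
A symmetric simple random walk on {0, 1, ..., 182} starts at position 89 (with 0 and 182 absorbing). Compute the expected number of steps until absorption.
E[τ | X_0 = 89] = 8277

Let v_k = E[τ | X_0 = k]. Boundary: v_0 = v_182 = 0. Recurrence: v_k = 1 + (v_{k-1} + v_{k+1})/2 for 1 ≤ k ≤ 181. The particular solution to v_k − (v_{k-1} + v_{k+1})/2 = 1 is v_k = −k^2. Adding homogeneous solution A + B k and matching boundaries gives v_k = k (182 − k). Substituting k = 89: v_89 = 89 · 93 = 8277.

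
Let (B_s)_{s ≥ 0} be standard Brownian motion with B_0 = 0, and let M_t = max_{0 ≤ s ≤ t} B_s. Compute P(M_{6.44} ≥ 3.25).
P(M_{6.44} ≥ 3.25) = 2·P(B_{6.44} ≥ 3.25) = 2(1 − Φ(3.25/√6.44)) ≈ 0.2003

By the reflection principle for Brownian motion, P(M_t ≥ a) = 2 · P(B_t ≥ a) for a ≥ 0. Since B_t ~ N(0, t), P(B_t ≥ 3.25) = 1 − Φ(3.25/√t) = 1 − Φ(3.25/√6.44) = 1 − Φ(1.2807). So
  P(M_{6.44} ≥ 3.25) = 2(1 − Φ(1.2807)) ≈ 0.2003.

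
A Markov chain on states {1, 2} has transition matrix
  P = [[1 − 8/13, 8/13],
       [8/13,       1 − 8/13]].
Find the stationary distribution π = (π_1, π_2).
π_1 = 1/2, π_2 = 1/2

Solve πP = π with π_1 + π_2 = 1. From πP = π: π_1 · (1 − 8/13) + π_2 · 8/13 = π_1 ⇒ π_2 · 8/13 = π_1 · 8/13 ⇒ π_2/π_1 = (8/13)/(8/13) = 1. Together with π_1 + π_2 = 1:
  π_1 = (8/13)/(8/13 + 8/13) = (8/13)/(16/13) = 1/2,
  π_2 = (8/13)/(8/13 + 8/13) = (8/13)/(16/13) = 1/2.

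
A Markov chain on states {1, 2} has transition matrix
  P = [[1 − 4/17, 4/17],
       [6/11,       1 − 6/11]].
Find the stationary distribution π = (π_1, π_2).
π_1 = 51/73, π_2 = 22/73

Solve πP = π with π_1 + π_2 = 1. From πP = π: π_1 · (1 − 4/17) + π_2 · 6/11 = π_1 ⇒ π_2 · 6/11 = π_1 · 4/17 ⇒ π_2/π_1 = (4/17)/(6/11) = 22/51. Together with π_1 + π_2 = 1:
  π_1 = (6/11)/(4/17 + 6/11) = (6/11)/(146/187) = 51/73,
  π_2 = (4/17)/(4/17 + 6/11) = (4/17)/(146/187) = 22/73.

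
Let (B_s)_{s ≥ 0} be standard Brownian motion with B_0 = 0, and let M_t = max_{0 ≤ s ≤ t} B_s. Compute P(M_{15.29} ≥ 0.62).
P(M_{15.29} ≥ 0.62) = 2·P(B_{15.29} ≥ 0.62) = 2(1 − Φ(0.62/√15.29)) ≈ 0.8740

By the reflection principle for Brownian motion, P(M_t ≥ a) = 2 · P(B_t ≥ a) for a ≥ 0. Since B_t ~ N(0, t), P(B_t ≥ 0.62) = 1 − Φ(0.62/√t) = 1 − Φ(0.62/√15.29) = 1 − Φ(0.1586). So
  P(M_{15.29} ≥ 0.62) = 2(1 − Φ(0.1586)) ≈ 0.8740.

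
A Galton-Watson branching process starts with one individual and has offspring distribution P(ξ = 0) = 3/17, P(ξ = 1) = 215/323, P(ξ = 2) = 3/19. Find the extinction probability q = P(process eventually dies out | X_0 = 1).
q = 1

Mean offspring μ = 0·3/17 + 1·215/323 + 2·3/19 = 317/323 ≤ 1. For μ ≤ 1 with offspring not concentrated at 1, the Galton-Watson process goes extinct almost surely, so q = 1.
(Algebraic check: The pgf is f(s) = 3/17 + 215/323·s + 3/19·s². The extinction probability q is the smallest fixed point of f in [0, 1]. Setting s = f(s):
  3/19·s² + (215/323 − 1)·s + 3/17 = 0
  3/19·s² − (3/17 + 3/19)·s + 3/17 = 0
which factors as (s − 1)·(3/19·s − 3/17) = 0, giving roots s = 1 and s = (3/17)/(3/19) = 19/17. Since 19/17 ≥ 1, the smallest root in [0, 1] is s = 1.)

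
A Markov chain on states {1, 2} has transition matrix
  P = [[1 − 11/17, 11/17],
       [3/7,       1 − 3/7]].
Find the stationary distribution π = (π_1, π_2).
π_1 = 51/128, π_2 = 77/128

Solve πP = π with π_1 + π_2 = 1. From πP = π: π_1 · (1 − 11/17) + π_2 · 3/7 = π_1 ⇒ π_2 · 3/7 = π_1 · 11/17 ⇒ π_2/π_1 = (11/17)/(3/7) = 77/51. Together with π_1 + π_2 = 1:
  π_1 = (3/7)/(11/17 + 3/7) = (3/7)/(128/119) = 51/128,
  π_2 = (11/17)/(11/17 + 3/7) = (11/17)/(128/119) = 77/128.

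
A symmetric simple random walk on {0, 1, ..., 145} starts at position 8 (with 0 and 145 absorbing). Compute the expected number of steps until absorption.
E[τ | X_0 = 8] = 1096

Let v_k = E[τ | X_0 = k]. Boundary: v_0 = v_145 = 0. Recurrence: v_k = 1 + (v_{k-1} + v_{k+1})/2 for 1 ≤ k ≤ 144. The particular solution to v_k − (v_{k-1} + v_{k+1})/2 = 1 is v_k = −k^2. Adding homogeneous solution A + B k and matching boundaries gives v_k = k (145 − k). Substituting k = 8: v_8 = 8 · 137 = 1096.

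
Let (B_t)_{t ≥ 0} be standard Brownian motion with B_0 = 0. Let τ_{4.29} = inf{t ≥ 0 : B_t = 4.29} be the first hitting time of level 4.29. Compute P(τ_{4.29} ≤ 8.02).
P(τ_{4.29} ≤ 8.02) = 2(1 − Φ(4.29/√8.02)) = 2(1 − Φ(1.5149)) ≈ 0.1298

By the reflection principle for standard BM, P(τ_b ≤ t) = 2 · P(B_t ≥ b). Since B_t ~ N(0, t), P(B_t ≥ 4.29) = 1 − Φ(4.29/√t) = 1 − Φ(4.29/√8.02) = 1 − Φ(1.5149) ≈ 0.06490. Doubling: P(τ_{4.29} ≤ 8.02) ≈ 2 · 0.06490 = 0.12980 ≈ 0.1298.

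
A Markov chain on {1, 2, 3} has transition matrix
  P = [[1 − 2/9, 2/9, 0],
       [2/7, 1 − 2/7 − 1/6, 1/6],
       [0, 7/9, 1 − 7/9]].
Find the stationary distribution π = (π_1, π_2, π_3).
π = (18/35, 2/5, 3/35)

This is a birth-death chain on three states, which satisfies detailed balance: π_1 · P_{12} = π_2 · P_{21} and π_2 · P_{23} = π_3 · P_{32}.
From π_1 · 2/9 = π_2 · 2/7: π_2/π_1 = (2/9)/(2/7) = 7/9.
From π_2 · 1/6 = π_3 · 7/9: π_3/π_2 = (1/6)/(7/9) = 3/14.
Take π_1 proportional to 1; then unnormalized π = (1, 7/9, 1/6). Normalize by dividing by the sum 35/18:
  π = (18/35, 2/5, 3/35).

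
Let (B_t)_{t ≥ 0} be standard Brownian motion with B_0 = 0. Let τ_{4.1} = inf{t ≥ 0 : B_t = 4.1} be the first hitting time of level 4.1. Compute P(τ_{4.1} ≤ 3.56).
P(τ_{4.1} ≤ 3.56) = 2(1 − Φ(4.1/√3.56)) = 2(1 − Φ(2.1730)) ≈ 0.0298

By the reflection principle for standard BM, P(τ_b ≤ t) = 2 · P(B_t ≥ b). Since B_t ~ N(0, t), P(B_t ≥ 4.1) = 1 − Φ(4.1/√t) = 1 − Φ(4.1/√3.56) = 1 − Φ(2.1730) ≈ 0.01489. Doubling: P(τ_{4.1} ≤ 3.56) ≈ 2 · 0.01489 = 0.02978 ≈ 0.0298.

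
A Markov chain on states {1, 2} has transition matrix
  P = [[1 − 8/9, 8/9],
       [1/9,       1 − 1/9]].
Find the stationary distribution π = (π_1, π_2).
π_1 = 1/9, π_2 = 8/9

Solve πP = π with π_1 + π_2 = 1. From πP = π: π_1 · (1 − 8/9) + π_2 · 1/9 = π_1 ⇒ π_2 · 1/9 = π_1 · 8/9 ⇒ π_2/π_1 = (8/9)/(1/9) = 8. Together with π_1 + π_2 = 1:
  π_1 = (1/9)/(8/9 + 1/9) = (1/9)/(1) = 1/9,
  π_2 = (8/9)/(8/9 + 1/9) = (8/9)/(1) = 8/9.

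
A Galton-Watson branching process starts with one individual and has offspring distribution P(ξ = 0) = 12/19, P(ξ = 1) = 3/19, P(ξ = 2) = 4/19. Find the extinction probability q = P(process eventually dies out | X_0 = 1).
q = 1

Mean offspring μ = 0·12/19 + 1·3/19 + 2·4/19 = 11/19 ≤ 1. For μ ≤ 1 with offspring not concentrated at 1, the Galton-Watson process goes extinct almost surely, so q = 1.
(Algebraic check: The pgf is f(s) = 12/19 + 3/19·s + 4/19·s². The extinction probability q is the smallest fixed point of f in [0, 1]. Setting s = f(s):
  4/19·s² + (3/19 − 1)·s + 12/19 = 0
  4/19·s² − (12/19 + 4/19)·s + 12/19 = 0
which factors as (s − 1)·(4/19·s − 12/19) = 0, giving roots s = 1 and s = (12/19)/(4/19) = 3. Since 3 ≥ 1, the smallest root in [0, 1] is s = 1.)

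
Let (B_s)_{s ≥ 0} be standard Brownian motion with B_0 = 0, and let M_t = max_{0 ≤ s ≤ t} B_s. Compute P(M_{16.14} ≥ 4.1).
P(M_{16.14} ≥ 4.1) = 2·P(B_{16.14} ≥ 4.1) = 2(1 − Φ(4.1/√16.14)) ≈ 0.3075

By the reflection principle for Brownian motion, P(M_t ≥ a) = 2 · P(B_t ≥ a) for a ≥ 0. Since B_t ~ N(0, t), P(B_t ≥ 4.1) = 1 − Φ(4.1/√t) = 1 − Φ(4.1/√16.14) = 1 − Φ(1.0205). So
  P(M_{16.14} ≥ 4.1) = 2(1 − Φ(1.0205)) ≈ 0.3075.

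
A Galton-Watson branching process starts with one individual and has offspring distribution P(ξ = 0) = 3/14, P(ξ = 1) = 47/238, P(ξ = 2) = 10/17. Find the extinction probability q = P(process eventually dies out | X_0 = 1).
q = 51/140

The pgf is f(s) = 3/14 + 47/238·s + 10/17·s². The extinction probability q is the smallest fixed point of f in [0, 1]. Setting s = f(s):
  10/17·s² + (47/238 − 1)·s + 3/14 = 0
  10/17·s² − (3/14 + 10/17)·s + 3/14 = 0
which factors as (s − 1)·(10/17·s − 3/14) = 0, giving roots s = 1 and s = (3/14)/(10/17) = 51/140.
Mean offspring μ = 47/238 + 2·10/17 = 327/238 > 1 (supercritical), so q < 1. The extinction probability is the smaller root: q = (3/14)/(10/17) = 51/140.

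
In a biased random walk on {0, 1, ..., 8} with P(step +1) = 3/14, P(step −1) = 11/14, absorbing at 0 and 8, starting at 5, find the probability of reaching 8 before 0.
P(hit 8 before 0) = (1 − (11/3)^5) / (1 − (11/3)^8) = 542727/26794040

Let u_k denote P(reach 8 before 0 | start at k). Boundary: u_0 = 0, u_8 = 1. Recurrence: u_k = 3/14·u_{k+1} + 11/14·u_{k-1} for 1 ≤ k ≤ 7. Try u_k = A + B·r^k with r = q/p = (11/14)/(3/14) = 11/3. Substitution satisfies the recurrence; boundary conditions give:
  u_k = (1 − r^k) / (1 − r^N) = (1 − (11/3)^5) / (1 − (11/3)^8) = 542727/26794040.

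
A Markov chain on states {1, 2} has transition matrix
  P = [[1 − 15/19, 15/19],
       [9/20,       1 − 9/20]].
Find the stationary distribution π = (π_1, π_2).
π_1 = 57/157, π_2 = 100/157

Solve πP = π with π_1 + π_2 = 1. From πP = π: π_1 · (1 − 15/19) + π_2 · 9/20 = π_1 ⇒ π_2 · 9/20 = π_1 · 15/19 ⇒ π_2/π_1 = (15/19)/(9/20) = 100/57. Together with π_1 + π_2 = 1:
  π_1 = (9/20)/(15/19 + 9/20) = (9/20)/(471/380) = 57/157,
  π_2 = (15/19)/(15/19 + 9/20) = (15/19)/(471/380) = 100/157.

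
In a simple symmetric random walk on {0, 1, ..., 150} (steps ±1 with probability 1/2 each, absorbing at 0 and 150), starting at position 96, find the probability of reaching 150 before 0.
P(hit 150 before 0) = 96/150 = 16/25

Let u_k = P(hit 150 before 0 | start at k). Then u_0 = 0, u_150 = 1, and u_k = u_{k-1}/2 + u_{k+1}/2 for 1 ≤ k ≤ 149. This harmonic recurrence is solved by u_k = k/150, giving u_96 = 96/150 = 16/25.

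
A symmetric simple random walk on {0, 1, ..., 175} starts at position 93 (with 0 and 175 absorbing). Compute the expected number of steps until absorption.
E[τ | X_0 = 93] = 7626

Let v_k = E[τ | X_0 = k]. Boundary: v_0 = v_175 = 0. Recurrence: v_k = 1 + (v_{k-1} + v_{k+1})/2 for 1 ≤ k ≤ 174. The particular solution to v_k − (v_{k-1} + v_{k+1})/2 = 1 is v_k = −k^2. Adding homogeneous solution A + B k and matching boundaries gives v_k = k (175 − k). Substituting k = 93: v_93 = 93 · 82 = 7626.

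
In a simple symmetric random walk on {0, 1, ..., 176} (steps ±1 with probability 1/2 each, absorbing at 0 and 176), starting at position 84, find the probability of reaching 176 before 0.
P(hit 176 before 0) = 84/176 = 21/44

Let u_k = P(hit 176 before 0 | start at k). Then u_0 = 0, u_176 = 1, and u_k = u_{k-1}/2 + u_{k+1}/2 for 1 ≤ k ≤ 175. This harmonic recurrence is solved by u_k = k/176, giving u_84 = 84/176 = 21/44.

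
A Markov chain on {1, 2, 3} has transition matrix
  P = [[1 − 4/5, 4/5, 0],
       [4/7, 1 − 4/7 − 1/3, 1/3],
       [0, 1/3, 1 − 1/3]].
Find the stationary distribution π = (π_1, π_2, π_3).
π = (5/19, 7/19, 7/19)

This is a birth-death chain on three states, which satisfies detailed balance: π_1 · P_{12} = π_2 · P_{21} and π_2 · P_{23} = π_3 · P_{32}.
From π_1 · 4/5 = π_2 · 4/7: π_2/π_1 = (4/5)/(4/7) = 7/5.
From π_2 · 1/3 = π_3 · 1/3: π_3/π_2 = (1/3)/(1/3) = 1.
Take π_1 proportional to 1; then unnormalized π = (1, 7/5, 7/5). Normalize by dividing by the sum 19/5:
  π = (5/19, 7/19, 7/19).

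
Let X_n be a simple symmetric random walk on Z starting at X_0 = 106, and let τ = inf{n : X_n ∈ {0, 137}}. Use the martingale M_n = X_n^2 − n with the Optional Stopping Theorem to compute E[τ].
E[τ] = 3286

M_n = X_n^2 − n is a martingale (since E[X_{n+1}^2 | F_n] = X_n^2 + 1). By OST (τ has finite mean in a bounded region), E[M_τ] = E[M_0] = X_0^2 − 0 = 106^2 = 11236. Also E[M_τ] = E[X_τ^2] − E[τ]. The walk exits at 0 or 137, with P(hit 137 first) = 106/137, so E[X_τ^2] = 137^2 · 106/137 + 0 = 14522. Thus E[τ] = E[X_τ^2] − E[M_τ] = 14522 − 11236 = 3286 = 106(137 − 106) = 3286.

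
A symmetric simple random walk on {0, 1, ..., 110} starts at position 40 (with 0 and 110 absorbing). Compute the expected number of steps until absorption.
E[τ | X_0 = 40] = 2800

Let v_k = E[τ | X_0 = k]. Boundary: v_0 = v_110 = 0. Recurrence: v_k = 1 + (v_{k-1} + v_{k+1})/2 for 1 ≤ k ≤ 109. The particular solution to v_k − (v_{k-1} + v_{k+1})/2 = 1 is v_k = −k^2. Adding homogeneous solution A + B k and matching boundaries gives v_k = k (110 − k). Substituting k = 40: v_40 = 40 · 70 = 2800.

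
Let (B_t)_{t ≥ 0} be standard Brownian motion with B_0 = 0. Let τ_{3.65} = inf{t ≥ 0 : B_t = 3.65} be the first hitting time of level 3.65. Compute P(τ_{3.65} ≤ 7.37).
P(τ_{3.65} ≤ 7.37) = 2(1 − Φ(3.65/√7.37)) = 2(1 − Φ(1.3445)) ≈ 0.1788

By the reflection principle for standard BM, P(τ_b ≤ t) = 2 · P(B_t ≥ b). Since B_t ~ N(0, t), P(B_t ≥ 3.65) = 1 − Φ(3.65/√t) = 1 − Φ(3.65/√7.37) = 1 − Φ(1.3445) ≈ 0.08939. Doubling: P(τ_{3.65} ≤ 7.37) ≈ 2 · 0.08939 = 0.17878 ≈ 0.1788.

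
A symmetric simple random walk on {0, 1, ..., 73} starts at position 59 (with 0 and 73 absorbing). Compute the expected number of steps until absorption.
E[τ | X_0 = 59] = 826

Let v_k = E[τ | X_0 = k]. Boundary: v_0 = v_73 = 0. Recurrence: v_k = 1 + (v_{k-1} + v_{k+1})/2 for 1 ≤ k ≤ 72. The particular solution to v_k − (v_{k-1} + v_{k+1})/2 = 1 is v_k = −k^2. Adding homogeneous solution A + B k and matching boundaries gives v_k = k (73 − k). Substituting k = 59: v_59 = 59 · 14 = 826.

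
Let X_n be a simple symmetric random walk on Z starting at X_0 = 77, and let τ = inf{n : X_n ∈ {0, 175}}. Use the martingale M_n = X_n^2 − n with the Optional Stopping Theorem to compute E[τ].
E[τ] = 7546

M_n = X_n^2 − n is a martingale (since E[X_{n+1}^2 | F_n] = X_n^2 + 1). By OST (τ has finite mean in a bounded region), E[M_τ] = E[M_0] = X_0^2 − 0 = 77^2 = 5929. Also E[M_τ] = E[X_τ^2] − E[τ]. The walk exits at 0 or 175, with P(hit 175 first) = 77/175, so E[X_τ^2] = 175^2 · 77/175 + 0 = 13475. Thus E[τ] = E[X_τ^2] − E[M_τ] = 13475 − 5929 = 7546 = 77(175 − 77) = 7546.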